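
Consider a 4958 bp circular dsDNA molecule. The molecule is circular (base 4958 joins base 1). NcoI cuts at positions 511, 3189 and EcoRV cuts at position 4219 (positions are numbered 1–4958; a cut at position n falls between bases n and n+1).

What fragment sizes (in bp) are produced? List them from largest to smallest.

Combined cut positions (sorted): 511, 3189, 4219.
Circular molecule, 3 cuts → 3 fragments:
  3189 − 511 = 2678 bp
  4219 − 3189 = 1030 bp
  wrap: 4958 − 4219 + 511 = 1250 bp
Sorted largest to smallest: 2678, 1250, 1030 bp.

2678, 1250, 1030 bp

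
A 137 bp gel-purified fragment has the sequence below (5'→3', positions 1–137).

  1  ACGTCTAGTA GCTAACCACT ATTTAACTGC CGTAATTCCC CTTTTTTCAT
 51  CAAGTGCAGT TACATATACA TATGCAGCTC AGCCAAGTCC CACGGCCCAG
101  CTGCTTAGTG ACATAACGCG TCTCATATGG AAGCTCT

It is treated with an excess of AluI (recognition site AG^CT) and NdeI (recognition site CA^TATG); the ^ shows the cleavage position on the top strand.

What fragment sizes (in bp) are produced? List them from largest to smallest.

AluI sites (AGCT) start at positions 10, 76, 99, 132.
AluI cuts after base 2 of each site, so after positions 11, 77, 100, 133.
NdeI sites (CATATG) start at positions 69, 124.
NdeI cuts after base 2 of each site, so after positions 70, 125.
Combined cut positions: 11, 70, 77, 100, 125, 133.
Linear molecule, 6 cuts → 7 fragments:
  1–11 → 11 bp
  12–70 → 59 bp
  71–77 → 7 bp
  78–100 → 23 bp
  101–125 → 25 bp
  126–133 → 8 bp
  134–137 → 4 bp
Sorted largest to smallest: 59, 25, 23, 11, 8, 7, 4 bp.

59, 25, 23, 11, 8, 7, 4 bp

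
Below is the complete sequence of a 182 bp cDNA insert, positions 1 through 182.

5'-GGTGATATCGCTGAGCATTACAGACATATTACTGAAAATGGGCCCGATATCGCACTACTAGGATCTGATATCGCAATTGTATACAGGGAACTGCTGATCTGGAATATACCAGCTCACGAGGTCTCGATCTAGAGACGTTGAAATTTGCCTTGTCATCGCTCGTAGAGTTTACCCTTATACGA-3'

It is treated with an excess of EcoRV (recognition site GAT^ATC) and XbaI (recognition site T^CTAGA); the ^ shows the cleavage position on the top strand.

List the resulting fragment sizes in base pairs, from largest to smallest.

EcoRV sites (GATATC) start at positions 4, 46, 67.
EcoRV cuts after base 3 of each site, so after positions 6, 48, 69.
The XbaI site (TCTAGA) starts at position 128.
XbaI cuts after the first base of each site, so after position 128.
Combined cut positions: 6, 48, 69, 128.
Linear molecule, 4 cuts → 5 fragments:
  1–6 → 6 bp
  7–48 → 42 bp
  49–69 → 21 bp
  70–128 → 59 bp
  129–182 → 54 bp
Sorted largest to smallest: 59, 54, 42, 21, 6 bp.

59, 54, 42, 21, 6 bp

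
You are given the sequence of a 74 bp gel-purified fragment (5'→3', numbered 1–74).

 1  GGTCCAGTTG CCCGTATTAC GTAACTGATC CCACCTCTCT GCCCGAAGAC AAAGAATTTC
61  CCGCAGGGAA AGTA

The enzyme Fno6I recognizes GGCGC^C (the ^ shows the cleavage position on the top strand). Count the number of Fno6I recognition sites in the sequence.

No occurrence of GGCGCC is present in the sequence.
Fno6I does not cut: 0 sites.

0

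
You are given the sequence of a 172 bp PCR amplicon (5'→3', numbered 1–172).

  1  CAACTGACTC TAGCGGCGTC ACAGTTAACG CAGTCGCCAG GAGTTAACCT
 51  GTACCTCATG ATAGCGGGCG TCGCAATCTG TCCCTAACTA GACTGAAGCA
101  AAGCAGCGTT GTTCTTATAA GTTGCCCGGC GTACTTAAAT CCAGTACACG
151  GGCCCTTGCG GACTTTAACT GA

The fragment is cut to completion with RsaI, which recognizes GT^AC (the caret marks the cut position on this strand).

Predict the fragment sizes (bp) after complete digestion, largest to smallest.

80, 52, 27, 13 bp

RsaI sites (GTAC) start at positions 51, 131, 144.
RsaI cuts after base 2 of each site, so after positions 52, 132, 145.
Linear molecule, 3 cuts → 4 fragments:
  1–52 → 52 bp
  53–132 → 80 bp
  133–145 → 13 bp
  146–172 → 27 bp
Sorted largest to smallest: 80, 52, 27, 13 bp.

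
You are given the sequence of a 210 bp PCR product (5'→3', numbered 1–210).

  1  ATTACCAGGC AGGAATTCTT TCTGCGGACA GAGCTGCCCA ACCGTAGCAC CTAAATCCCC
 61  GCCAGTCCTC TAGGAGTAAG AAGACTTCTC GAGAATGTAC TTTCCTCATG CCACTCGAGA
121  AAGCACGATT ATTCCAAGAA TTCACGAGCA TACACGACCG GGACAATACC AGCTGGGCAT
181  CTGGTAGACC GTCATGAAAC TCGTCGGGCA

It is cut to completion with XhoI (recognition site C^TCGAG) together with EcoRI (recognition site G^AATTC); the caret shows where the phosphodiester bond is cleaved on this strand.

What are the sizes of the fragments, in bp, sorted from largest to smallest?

75, 72, 26, 24, 13 bp

XhoI sites (CTCGAG) start at positions 88, 114.
XhoI cuts after the first base of each site, so after positions 88, 114.
EcoRI sites (GAATTC) start at positions 13, 138.
EcoRI cuts after the first base of each site, so after positions 13, 138.
Combined cut positions: 13, 88, 114, 138.
Linear molecule, 4 cuts → 5 fragments:
  1–13 → 13 bp
  14–88 → 75 bp
  89–114 → 26 bp
  115–138 → 24 bp
  139–210 → 72 bp
Sorted largest to smallest: 75, 72, 26, 24, 13 bp.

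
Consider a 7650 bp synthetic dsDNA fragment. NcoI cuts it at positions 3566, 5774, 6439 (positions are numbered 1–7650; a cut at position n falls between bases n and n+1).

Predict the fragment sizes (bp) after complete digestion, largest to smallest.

3566, 2208, 1211, 665 bp

Linear molecule, 3 cuts → 4 fragments:
  3566 − 0 = 3566 bp
  5774 − 3566 = 2208 bp
  6439 − 5774 = 665 bp
  7650 − 6439 = 1211 bp
Sorted largest to smallest: 3566, 2208, 1211, 665 bp.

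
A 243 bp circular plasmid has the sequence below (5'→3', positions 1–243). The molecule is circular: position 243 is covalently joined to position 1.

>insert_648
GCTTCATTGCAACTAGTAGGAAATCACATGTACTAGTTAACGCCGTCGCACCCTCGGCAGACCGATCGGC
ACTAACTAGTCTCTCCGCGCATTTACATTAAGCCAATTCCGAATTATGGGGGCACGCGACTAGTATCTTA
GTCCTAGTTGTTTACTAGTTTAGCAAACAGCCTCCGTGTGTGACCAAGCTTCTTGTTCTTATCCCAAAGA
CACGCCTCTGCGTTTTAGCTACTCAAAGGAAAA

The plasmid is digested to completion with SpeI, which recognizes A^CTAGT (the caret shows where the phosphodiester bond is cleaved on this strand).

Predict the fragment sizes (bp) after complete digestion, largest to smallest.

SpeI sites (ACTAGT) start at positions 12, 32, 75, 129, 154.
SpeI cuts after the first base of each site, so after positions 12, 32, 75, 129, 154.
Circular molecule, 5 cuts → 5 fragments:
  13–32 → 20 bp
  33–75 → 43 bp
  76–129 → 54 bp
  130–154 → 25 bp
  155–243 then 1–12 → 89 + 12 = 101 bp
Sorted largest to smallest: 101, 54, 43, 25, 20 bp.

101, 54, 43, 25, 20 bp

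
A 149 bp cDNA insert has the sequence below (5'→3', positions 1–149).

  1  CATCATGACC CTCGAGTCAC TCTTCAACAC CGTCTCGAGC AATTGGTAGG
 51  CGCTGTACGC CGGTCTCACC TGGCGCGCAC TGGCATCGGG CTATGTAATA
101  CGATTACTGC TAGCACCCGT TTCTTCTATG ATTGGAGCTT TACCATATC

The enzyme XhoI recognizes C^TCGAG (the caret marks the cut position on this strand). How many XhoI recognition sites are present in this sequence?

2

CTCGAG occurs starting at positions 11, 34.
XhoI cuts at 2 sites.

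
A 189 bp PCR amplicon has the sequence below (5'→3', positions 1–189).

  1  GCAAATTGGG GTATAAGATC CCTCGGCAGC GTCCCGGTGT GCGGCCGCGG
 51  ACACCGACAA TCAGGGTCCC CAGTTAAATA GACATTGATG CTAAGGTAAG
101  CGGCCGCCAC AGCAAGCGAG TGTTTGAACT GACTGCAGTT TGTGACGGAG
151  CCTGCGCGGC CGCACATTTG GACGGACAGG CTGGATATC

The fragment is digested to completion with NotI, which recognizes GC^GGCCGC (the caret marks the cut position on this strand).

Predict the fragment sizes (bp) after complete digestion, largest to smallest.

NotI sites (GCGGCCGC) start at positions 41, 100, 156.
NotI cuts after base 2 of each site, so after positions 42, 101, 157.
Linear molecule, 3 cuts → 4 fragments:
  1–42 → 42 bp
  43–101 → 59 bp
  102–157 → 56 bp
  158–189 → 32 bp
Sorted largest to smallest: 59, 56, 42, 32 bp.

59, 56, 42, 32 bp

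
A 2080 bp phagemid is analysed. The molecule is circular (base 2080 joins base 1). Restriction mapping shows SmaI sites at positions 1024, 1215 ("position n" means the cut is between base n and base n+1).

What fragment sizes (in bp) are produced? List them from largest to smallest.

Circular molecule, 2 cuts → 2 fragments:
  1215 − 1024 = 191 bp
  wrap: 2080 − 1215 + 1024 = 1889 bp
Sorted largest to smallest: 1889, 191 bp.

1889, 191 bp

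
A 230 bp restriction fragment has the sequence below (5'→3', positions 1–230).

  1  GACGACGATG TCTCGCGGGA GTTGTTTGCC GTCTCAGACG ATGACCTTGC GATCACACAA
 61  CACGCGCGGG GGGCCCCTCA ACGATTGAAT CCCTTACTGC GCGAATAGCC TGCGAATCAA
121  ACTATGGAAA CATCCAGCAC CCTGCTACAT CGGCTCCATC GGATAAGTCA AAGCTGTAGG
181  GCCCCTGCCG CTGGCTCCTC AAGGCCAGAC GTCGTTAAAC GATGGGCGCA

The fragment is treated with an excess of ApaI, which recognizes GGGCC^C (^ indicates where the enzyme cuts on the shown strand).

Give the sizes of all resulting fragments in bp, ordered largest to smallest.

ApaI sites (GGGCCC) start at positions 71, 179.
ApaI cuts after base 5 of each site (before the last base), so after positions 75, 183.
Linear molecule, 2 cuts → 3 fragments:
  1–75 → 75 bp
  76–183 → 108 bp
  184–230 → 47 bp
Sorted largest to smallest: 108, 75, 47 bp.

108, 75, 47 bp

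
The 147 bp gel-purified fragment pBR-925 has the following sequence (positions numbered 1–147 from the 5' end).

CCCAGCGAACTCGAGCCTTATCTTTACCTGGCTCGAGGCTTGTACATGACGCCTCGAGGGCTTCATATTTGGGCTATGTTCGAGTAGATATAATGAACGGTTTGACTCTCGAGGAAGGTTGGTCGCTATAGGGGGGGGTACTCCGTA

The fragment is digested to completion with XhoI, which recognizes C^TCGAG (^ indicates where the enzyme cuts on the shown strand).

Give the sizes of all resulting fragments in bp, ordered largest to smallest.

XhoI sites (CTCGAG) start at positions 10, 32, 53, 108.
XhoI cuts after the first base of each site, so after positions 10, 32, 53, 108.
Linear molecule, 4 cuts → 5 fragments:
  1–10 → 10 bp
  11–32 → 22 bp
  33–53 → 21 bp
  54–108 → 55 bp
  109–147 → 39 bp
Sorted largest to smallest: 55, 39, 22, 21, 10 bp.

55, 39, 22, 21, 10 bp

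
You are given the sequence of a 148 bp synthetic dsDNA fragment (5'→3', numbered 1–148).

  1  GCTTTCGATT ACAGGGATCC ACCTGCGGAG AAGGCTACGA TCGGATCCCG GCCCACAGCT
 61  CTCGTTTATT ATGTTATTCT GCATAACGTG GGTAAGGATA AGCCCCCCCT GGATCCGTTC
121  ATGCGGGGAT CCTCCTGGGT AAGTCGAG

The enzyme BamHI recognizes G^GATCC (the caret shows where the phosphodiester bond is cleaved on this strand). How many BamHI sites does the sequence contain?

GGATCC occurs starting at positions 15, 43, 111, 127.
BamHI cuts at 4 sites.

4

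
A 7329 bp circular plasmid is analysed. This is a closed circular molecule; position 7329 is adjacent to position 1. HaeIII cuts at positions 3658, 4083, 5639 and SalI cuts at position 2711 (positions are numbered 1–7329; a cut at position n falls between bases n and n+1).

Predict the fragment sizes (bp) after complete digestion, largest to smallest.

Combined cut positions (sorted): 2711, 3658, 4083, 5639.
Circular molecule, 4 cuts → 4 fragments:
  3658 − 2711 = 947 bp
  4083 − 3658 = 425 bp
  5639 − 4083 = 1556 bp
  wrap: 7329 − 5639 + 2711 = 4401 bp
Sorted largest to smallest: 4401, 1556, 947, 425 bp.

4401, 1556, 947, 425 bp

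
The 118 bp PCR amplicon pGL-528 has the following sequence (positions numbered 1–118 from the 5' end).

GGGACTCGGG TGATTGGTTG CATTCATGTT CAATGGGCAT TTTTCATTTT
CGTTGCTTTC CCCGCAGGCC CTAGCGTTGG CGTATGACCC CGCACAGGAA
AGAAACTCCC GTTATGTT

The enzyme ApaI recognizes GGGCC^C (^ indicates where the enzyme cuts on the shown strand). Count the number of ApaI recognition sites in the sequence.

0

No occurrence of GGGCCC is present in the sequence.
ApaI does not cut: 0 sites.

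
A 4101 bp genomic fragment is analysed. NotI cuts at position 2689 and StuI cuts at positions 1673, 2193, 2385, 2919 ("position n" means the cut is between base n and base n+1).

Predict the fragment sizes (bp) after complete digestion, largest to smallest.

1673, 1182, 520, 304, 230, 192 bp

Combined cut positions (sorted): 1673, 2193, 2385, 2689, 2919.
Linear molecule, 5 cuts → 6 fragments:
  1673 − 0 = 1673 bp
  2193 − 1673 = 520 bp
  2385 − 2193 = 192 bp
  2689 − 2385 = 304 bp
  2919 − 2689 = 230 bp
  4101 − 2919 = 1182 bp
Sorted largest to smallest: 1673, 1182, 520, 304, 230, 192 bp.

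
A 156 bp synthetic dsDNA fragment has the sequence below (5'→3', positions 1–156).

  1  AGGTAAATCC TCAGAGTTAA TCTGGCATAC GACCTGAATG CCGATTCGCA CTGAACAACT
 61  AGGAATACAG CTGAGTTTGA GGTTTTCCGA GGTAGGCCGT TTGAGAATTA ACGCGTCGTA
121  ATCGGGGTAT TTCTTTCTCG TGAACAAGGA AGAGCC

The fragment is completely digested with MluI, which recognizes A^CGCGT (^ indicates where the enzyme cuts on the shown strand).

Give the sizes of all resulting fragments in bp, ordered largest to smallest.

111, 45 bp

The MluI site (ACGCGT) starts at position 111.
MluI cuts after the first base of each site, so after position 111.
Linear molecule, 1 cut → 2 fragments:
  1–111 → 111 bp
  112–156 → 45 bp
Sorted largest to smallest: 111, 45 bp.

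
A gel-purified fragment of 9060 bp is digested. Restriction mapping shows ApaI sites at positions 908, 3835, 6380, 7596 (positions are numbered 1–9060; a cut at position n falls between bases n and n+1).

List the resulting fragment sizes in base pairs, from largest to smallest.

2927, 2545, 1464, 1216, 908 bp

Linear molecule, 4 cuts → 5 fragments:
  908 − 0 = 908 bp
  3835 − 908 = 2927 bp
  6380 − 3835 = 2545 bp
  7596 − 6380 = 1216 bp
  9060 − 7596 = 1464 bp
Sorted largest to smallest: 2927, 2545, 1464, 1216, 908 bp.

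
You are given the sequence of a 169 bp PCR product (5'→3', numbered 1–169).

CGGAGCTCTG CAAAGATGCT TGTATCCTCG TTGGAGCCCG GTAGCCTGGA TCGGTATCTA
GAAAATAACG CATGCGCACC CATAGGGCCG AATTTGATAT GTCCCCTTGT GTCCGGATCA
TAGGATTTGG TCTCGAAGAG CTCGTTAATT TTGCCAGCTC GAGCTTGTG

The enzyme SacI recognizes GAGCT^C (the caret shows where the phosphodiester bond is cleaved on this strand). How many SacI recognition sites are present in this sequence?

GAGCTC occurs starting at positions 3, 138.
SacI cuts at 2 sites.

2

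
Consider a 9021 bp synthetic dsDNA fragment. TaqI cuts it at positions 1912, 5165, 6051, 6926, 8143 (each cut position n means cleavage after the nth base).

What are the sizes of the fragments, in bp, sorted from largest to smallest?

3253, 1912, 1217, 886, 878, 875 bp

Linear molecule, 5 cuts → 6 fragments:
  1912 − 0 = 1912 bp
  5165 − 1912 = 3253 bp
  6051 − 5165 = 886 bp
  6926 − 6051 = 875 bp
  8143 − 6926 = 1217 bp
  9021 − 8143 = 878 bp
Sorted largest to smallest: 3253, 1912, 1217, 886, 878, 875 bp.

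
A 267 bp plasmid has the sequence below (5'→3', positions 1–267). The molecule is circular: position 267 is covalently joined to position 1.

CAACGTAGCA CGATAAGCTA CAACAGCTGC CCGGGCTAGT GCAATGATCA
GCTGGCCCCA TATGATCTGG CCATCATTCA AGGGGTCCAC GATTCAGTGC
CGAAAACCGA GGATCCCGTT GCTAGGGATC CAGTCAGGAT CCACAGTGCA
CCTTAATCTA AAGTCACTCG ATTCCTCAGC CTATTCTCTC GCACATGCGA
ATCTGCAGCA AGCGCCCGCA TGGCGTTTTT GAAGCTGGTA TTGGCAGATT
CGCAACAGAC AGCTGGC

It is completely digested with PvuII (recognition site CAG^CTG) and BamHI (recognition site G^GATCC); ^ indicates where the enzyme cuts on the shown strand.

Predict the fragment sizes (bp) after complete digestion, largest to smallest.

PvuII sites (CAGCTG) start at positions 24, 49, 260.
PvuII cuts after base 3 of each site, so after positions 26, 51, 262.
BamHI sites (GGATCC) start at positions 111, 126, 137.
BamHI cuts after the first base of each site, so after positions 111, 126, 137.
Combined cut positions: 26, 51, 111, 126, 137, 262.
Circular molecule, 6 cuts → 6 fragments:
  27–51 → 25 bp
  52–111 → 60 bp
  112–126 → 15 bp
  127–137 → 11 bp
  138–262 → 125 bp
  263–267 then 1–26 → 5 + 26 = 31 bp
Sorted largest to smallest: 125, 60, 31, 25, 15, 11 bp.

125, 60, 31, 25, 15, 11 bp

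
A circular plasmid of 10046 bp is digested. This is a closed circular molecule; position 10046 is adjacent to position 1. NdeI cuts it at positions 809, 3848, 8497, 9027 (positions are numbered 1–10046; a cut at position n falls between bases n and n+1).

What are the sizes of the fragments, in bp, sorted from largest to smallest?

4649, 3039, 1828, 530 bp

Circular molecule, 4 cuts → 4 fragments:
  3848 − 809 = 3039 bp
  8497 − 3848 = 4649 bp
  9027 − 8497 = 530 bp
  wrap: 10046 − 9027 + 809 = 1828 bp
Sorted largest to smallest: 4649, 3039, 1828, 530 bp.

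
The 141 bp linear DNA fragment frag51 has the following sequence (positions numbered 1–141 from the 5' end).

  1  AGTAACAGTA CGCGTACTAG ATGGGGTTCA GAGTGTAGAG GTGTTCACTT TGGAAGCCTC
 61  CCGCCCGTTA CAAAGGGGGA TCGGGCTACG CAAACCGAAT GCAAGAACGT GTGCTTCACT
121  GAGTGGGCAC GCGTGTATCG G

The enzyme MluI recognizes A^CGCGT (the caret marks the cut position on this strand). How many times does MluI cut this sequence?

ACGCGT occurs starting at positions 10, 129.
MluI cuts at 2 sites.

2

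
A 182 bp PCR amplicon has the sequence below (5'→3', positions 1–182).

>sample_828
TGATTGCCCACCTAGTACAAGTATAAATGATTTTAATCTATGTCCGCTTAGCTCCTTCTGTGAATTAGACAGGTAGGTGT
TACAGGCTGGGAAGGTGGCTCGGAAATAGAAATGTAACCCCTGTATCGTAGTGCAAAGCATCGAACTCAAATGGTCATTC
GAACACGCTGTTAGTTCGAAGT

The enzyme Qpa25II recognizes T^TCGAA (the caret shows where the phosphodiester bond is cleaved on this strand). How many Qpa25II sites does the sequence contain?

2

TTCGAA occurs starting at positions 158, 175.
Qpa25II cuts at 2 sites.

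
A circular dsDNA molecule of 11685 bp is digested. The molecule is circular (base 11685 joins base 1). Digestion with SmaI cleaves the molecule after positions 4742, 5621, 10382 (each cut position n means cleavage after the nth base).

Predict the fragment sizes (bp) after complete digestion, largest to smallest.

6045, 4761, 879 bp

Circular molecule, 3 cuts → 3 fragments:
  5621 − 4742 = 879 bp
  10382 − 5621 = 4761 bp
  wrap: 11685 − 10382 + 4742 = 6045 bp
Sorted largest to smallest: 6045, 4761, 879 bp.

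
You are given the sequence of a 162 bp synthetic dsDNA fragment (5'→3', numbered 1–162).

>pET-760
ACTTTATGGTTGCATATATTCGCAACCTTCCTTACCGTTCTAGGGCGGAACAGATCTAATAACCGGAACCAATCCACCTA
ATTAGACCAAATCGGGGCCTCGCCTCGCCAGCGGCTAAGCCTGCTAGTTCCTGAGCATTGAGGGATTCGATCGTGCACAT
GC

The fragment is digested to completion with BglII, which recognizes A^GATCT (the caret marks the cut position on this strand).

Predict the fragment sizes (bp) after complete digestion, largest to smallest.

110, 52 bp

The BglII site (AGATCT) starts at position 52.
BglII cuts after the first base of each site, so after position 52.
Linear molecule, 1 cut → 2 fragments:
  1–52 → 52 bp
  53–162 → 110 bp
Sorted largest to smallest: 110, 52 bp.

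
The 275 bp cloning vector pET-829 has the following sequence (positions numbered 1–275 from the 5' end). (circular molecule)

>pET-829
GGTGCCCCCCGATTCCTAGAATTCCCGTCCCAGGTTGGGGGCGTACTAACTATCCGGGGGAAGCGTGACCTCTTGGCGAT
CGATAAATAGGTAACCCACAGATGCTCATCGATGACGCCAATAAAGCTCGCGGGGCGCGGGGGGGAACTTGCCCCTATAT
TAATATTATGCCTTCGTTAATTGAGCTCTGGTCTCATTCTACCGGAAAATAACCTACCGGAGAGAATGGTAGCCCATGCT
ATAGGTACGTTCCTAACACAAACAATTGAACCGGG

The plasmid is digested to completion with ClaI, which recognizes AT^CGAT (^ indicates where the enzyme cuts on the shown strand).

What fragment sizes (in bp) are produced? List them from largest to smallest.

246, 29 bp

ClaI sites (ATCGAT) start at positions 79, 108.
ClaI cuts after base 2 of each site, so after positions 80, 109.
Circular molecule, 2 cuts → 2 fragments:
  81–109 → 29 bp
  110–275 then 1–80 → 166 + 80 = 246 bp
Sorted largest to smallest: 246, 29 bp.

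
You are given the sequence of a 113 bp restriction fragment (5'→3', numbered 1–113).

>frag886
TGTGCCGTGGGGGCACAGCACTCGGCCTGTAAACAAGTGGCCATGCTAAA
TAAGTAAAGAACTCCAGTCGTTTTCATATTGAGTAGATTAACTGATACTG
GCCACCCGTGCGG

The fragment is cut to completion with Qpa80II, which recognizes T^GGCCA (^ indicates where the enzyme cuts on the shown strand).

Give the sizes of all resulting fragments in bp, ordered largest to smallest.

Qpa80II sites (TGGCCA) start at positions 38, 99.
Qpa80II cuts after the first base of each site, so after positions 38, 99.
Linear molecule, 2 cuts → 3 fragments:
  1–38 → 38 bp
  39–99 → 61 bp
  100–113 → 14 bp
Sorted largest to smallest: 61, 38, 14 bp.

61, 38, 14 bp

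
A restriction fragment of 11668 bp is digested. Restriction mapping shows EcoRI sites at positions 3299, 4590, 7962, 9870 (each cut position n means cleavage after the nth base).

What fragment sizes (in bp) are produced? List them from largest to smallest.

Linear molecule, 4 cuts → 5 fragments:
  3299 − 0 = 3299 bp
  4590 − 3299 = 1291 bp
  7962 − 4590 = 3372 bp
  9870 − 7962 = 1908 bp
  11668 − 9870 = 1798 bp
Sorted largest to smallest: 3372, 3299, 1908, 1798, 1291 bp.

3372, 3299, 1908, 1798, 1291 bp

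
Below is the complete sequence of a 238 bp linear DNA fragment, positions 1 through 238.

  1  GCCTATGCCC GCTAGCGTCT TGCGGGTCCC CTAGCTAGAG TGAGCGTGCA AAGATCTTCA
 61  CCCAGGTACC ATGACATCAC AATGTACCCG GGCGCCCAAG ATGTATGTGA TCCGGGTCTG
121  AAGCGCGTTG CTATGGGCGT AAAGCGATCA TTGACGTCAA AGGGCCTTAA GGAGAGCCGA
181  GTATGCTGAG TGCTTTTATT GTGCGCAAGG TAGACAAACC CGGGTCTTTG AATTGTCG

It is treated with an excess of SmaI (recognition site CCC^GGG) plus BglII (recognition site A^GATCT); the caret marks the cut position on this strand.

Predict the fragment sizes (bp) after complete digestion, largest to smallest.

SmaI sites (CCCGGG) start at positions 87, 219.
SmaI cuts after base 3 of each site, so after positions 89, 221.
The BglII site (AGATCT) starts at position 52.
BglII cuts after the first base of each site, so after position 52.
Combined cut positions: 52, 89, 221.
Linear molecule, 3 cuts → 4 fragments:
  1–52 → 52 bp
  53–89 → 37 bp
  90–221 → 132 bp
  222–238 → 17 bp
Sorted largest to smallest: 132, 52, 37, 17 bp.

132, 52, 37, 17 bp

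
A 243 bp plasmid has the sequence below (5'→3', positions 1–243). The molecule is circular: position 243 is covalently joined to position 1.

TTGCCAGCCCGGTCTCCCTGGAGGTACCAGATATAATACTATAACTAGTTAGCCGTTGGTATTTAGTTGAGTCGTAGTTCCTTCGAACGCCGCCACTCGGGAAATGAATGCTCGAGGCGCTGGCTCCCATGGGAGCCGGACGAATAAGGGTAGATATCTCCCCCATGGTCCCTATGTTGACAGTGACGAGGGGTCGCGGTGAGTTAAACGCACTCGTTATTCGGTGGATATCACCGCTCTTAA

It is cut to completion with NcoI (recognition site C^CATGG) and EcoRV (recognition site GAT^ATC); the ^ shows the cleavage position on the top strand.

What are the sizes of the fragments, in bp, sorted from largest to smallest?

141, 66, 28, 8 bp

NcoI sites (CCATGG) start at positions 127, 163.
NcoI cuts after the first base of each site, so after positions 127, 163.
EcoRV sites (GATATC) start at positions 153, 227.
EcoRV cuts after base 3 of each site, so after positions 155, 229.
Combined cut positions: 127, 155, 163, 229.
Circular molecule, 4 cuts → 4 fragments:
  128–155 → 28 bp
  156–163 → 8 bp
  164–229 → 66 bp
  230–243 then 1–127 → 14 + 127 = 141 bp
Sorted largest to smallest: 141, 66, 28, 8 bp.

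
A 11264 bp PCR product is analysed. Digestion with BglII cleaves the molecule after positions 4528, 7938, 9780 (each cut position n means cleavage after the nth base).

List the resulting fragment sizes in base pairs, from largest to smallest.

4528, 3410, 1842, 1484 bp

Linear molecule, 3 cuts → 4 fragments:
  4528 − 0 = 4528 bp
  7938 − 4528 = 3410 bp
  9780 − 7938 = 1842 bp
  11264 − 9780 = 1484 bp
Sorted largest to smallest: 4528, 3410, 1842, 1484 bp.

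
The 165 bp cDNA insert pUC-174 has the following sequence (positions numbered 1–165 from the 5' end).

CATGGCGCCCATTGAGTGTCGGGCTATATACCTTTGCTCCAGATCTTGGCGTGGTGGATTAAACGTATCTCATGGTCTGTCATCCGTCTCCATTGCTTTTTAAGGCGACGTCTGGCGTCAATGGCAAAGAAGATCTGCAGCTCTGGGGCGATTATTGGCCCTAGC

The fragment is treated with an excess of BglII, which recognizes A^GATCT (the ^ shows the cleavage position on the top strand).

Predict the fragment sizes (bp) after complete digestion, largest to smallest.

90, 41, 34 bp

BglII sites (AGATCT) start at positions 41, 131.
BglII cuts after the first base of each site, so after positions 41, 131.
Linear molecule, 2 cuts → 3 fragments:
  1–41 → 41 bp
  42–131 → 90 bp
  132–165 → 34 bp
Sorted largest to smallest: 90, 41, 34 bp.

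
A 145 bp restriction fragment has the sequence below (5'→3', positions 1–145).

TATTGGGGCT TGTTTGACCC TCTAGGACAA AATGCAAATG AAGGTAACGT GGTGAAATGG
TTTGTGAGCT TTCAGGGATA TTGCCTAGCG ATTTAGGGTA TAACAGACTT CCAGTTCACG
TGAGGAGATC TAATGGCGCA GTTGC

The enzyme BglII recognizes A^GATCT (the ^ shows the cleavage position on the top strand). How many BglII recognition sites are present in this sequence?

AGATCT occurs starting at position 126.
BglII cuts at 1 site.

1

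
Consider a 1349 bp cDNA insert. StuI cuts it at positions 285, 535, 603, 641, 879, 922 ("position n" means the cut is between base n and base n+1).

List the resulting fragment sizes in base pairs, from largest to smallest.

427, 285, 250, 238, 68, 43, 38 bp

Linear molecule, 6 cuts → 7 fragments:
  285 − 0 = 285 bp
  535 − 285 = 250 bp
  603 − 535 = 68 bp
  641 − 603 = 38 bp
  879 − 641 = 238 bp
  922 − 879 = 43 bp
  1349 − 922 = 427 bp
Sorted largest to smallest: 427, 285, 250, 238, 68, 43, 38 bp.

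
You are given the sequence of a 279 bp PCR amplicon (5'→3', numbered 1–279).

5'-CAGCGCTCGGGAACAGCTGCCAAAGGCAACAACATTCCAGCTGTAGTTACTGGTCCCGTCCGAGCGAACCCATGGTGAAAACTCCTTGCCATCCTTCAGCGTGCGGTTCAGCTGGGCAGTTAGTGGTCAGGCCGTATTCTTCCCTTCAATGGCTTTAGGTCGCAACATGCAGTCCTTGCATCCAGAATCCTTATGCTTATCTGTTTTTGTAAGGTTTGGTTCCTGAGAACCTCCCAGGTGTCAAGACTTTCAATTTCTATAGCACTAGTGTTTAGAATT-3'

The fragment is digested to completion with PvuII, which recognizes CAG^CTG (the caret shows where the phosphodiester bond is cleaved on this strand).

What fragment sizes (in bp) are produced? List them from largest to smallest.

PvuII sites (CAGCTG) start at positions 14, 38, 109.
PvuII cuts after base 3 of each site, so after positions 16, 40, 111.
Linear molecule, 3 cuts → 4 fragments:
  1–16 → 16 bp
  17–40 → 24 bp
  41–111 → 71 bp
  112–279 → 168 bp
Sorted largest to smallest: 168, 71, 24, 16 bp.

168, 71, 24, 16 bp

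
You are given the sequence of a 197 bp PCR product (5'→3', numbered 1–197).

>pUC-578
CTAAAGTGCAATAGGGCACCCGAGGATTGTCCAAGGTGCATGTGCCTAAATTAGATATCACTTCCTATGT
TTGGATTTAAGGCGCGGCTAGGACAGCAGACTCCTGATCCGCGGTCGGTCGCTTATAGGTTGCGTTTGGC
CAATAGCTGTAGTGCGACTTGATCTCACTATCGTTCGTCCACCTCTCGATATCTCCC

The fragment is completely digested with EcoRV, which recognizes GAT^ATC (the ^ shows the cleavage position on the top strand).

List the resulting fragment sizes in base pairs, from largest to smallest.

134, 56, 7 bp

EcoRV sites (GATATC) start at positions 54, 188.
EcoRV cuts after base 3 of each site, so after positions 56, 190.
Linear molecule, 2 cuts → 3 fragments:
  1–56 → 56 bp
  57–190 → 134 bp
  191–197 → 7 bp
Sorted largest to smallest: 134, 56, 7 bp.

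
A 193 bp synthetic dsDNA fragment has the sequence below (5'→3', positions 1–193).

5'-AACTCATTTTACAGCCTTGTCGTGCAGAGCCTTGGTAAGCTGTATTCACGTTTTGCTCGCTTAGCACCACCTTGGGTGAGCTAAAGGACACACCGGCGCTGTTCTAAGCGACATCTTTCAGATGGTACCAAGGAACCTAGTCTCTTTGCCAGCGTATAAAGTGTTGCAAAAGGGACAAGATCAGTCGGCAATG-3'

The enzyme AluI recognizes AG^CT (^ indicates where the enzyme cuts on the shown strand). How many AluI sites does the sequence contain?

AGCT occurs starting at positions 38, 79.
AluI cuts at 2 sites.

2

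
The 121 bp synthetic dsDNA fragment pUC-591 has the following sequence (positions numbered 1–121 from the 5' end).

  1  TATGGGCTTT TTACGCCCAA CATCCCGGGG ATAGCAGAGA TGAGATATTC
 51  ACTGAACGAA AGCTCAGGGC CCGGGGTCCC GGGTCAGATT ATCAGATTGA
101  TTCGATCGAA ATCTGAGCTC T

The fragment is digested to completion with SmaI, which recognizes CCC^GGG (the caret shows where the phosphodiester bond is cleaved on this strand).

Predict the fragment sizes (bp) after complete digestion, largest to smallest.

46, 41, 26, 8 bp

SmaI sites (CCCGGG) start at positions 24, 70, 78.
SmaI cuts after base 3 of each site, so after positions 26, 72, 80.
Linear molecule, 3 cuts → 4 fragments:
  1–26 → 26 bp
  27–72 → 46 bp
  73–80 → 8 bp
  81–121 → 41 bp
Sorted largest to smallest: 46, 41, 26, 8 bp.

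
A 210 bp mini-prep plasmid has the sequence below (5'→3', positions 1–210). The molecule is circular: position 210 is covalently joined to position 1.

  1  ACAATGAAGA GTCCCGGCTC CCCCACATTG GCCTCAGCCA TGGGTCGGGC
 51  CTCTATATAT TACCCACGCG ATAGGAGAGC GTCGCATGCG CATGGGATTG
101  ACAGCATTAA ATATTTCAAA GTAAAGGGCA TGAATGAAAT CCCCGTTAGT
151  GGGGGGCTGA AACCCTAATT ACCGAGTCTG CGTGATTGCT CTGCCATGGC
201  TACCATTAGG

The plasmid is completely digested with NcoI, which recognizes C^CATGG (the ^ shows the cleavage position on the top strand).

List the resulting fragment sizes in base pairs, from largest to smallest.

156, 54 bp

NcoI sites (CCATGG) start at positions 38, 194.
NcoI cuts after the first base of each site, so after positions 38, 194.
Circular molecule, 2 cuts → 2 fragments:
  39–194 → 156 bp
  195–210 then 1–38 → 16 + 38 = 54 bp
Sorted largest to smallest: 156, 54 bp.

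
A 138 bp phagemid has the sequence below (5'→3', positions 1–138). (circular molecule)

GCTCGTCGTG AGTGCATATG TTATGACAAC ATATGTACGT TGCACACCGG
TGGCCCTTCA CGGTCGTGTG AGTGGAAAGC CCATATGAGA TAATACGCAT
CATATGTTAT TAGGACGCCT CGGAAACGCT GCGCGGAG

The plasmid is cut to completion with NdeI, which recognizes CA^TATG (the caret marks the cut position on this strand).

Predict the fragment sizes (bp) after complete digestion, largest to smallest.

52, 52, 19, 15 bp

NdeI sites (CATATG) start at positions 15, 30, 82, 101.
NdeI cuts after base 2 of each site, so after positions 16, 31, 83, 102.
Circular molecule, 4 cuts → 4 fragments:
  17–31 → 15 bp
  32–83 → 52 bp
  84–102 → 19 bp
  103–138 then 1–16 → 36 + 16 = 52 bp
Sorted largest to smallest: 52, 52, 19, 15 bp.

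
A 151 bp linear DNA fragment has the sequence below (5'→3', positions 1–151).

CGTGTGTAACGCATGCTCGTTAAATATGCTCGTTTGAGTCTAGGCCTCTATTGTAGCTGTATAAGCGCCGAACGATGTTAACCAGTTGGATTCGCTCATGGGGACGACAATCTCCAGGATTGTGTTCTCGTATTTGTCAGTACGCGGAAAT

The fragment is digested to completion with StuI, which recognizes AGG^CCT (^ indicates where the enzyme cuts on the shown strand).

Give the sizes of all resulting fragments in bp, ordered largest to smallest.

107, 44 bp

The StuI site (AGGCCT) starts at position 42.
StuI cuts after base 3 of each site, so after position 44.
Linear molecule, 1 cut → 2 fragments:
  1–44 → 44 bp
  45–151 → 107 bp
Sorted largest to smallest: 107, 44 bp.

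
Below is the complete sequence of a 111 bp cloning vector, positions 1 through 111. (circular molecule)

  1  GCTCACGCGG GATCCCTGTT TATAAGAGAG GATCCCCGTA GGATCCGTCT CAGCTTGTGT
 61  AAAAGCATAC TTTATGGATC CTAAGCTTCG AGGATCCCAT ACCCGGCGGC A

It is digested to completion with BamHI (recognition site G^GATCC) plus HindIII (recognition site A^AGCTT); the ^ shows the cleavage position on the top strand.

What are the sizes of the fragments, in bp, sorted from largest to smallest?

BamHI sites (GGATCC) start at positions 10, 30, 41, 76, 92.
BamHI cuts after the first base of each site, so after positions 10, 30, 41, 76, 92.
The HindIII site (AAGCTT) starts at position 83.
HindIII cuts after the first base of each site, so after position 83.
Combined cut positions: 10, 30, 41, 76, 83, 92.
Circular molecule, 6 cuts → 6 fragments:
  11–30 → 20 bp
  31–41 → 11 bp
  42–76 → 35 bp
  77–83 → 7 bp
  84–92 → 9 bp
  93–111 then 1–10 → 19 + 10 = 29 bp
Sorted largest to smallest: 35, 29, 20, 11, 9, 7 bp.

35, 29, 20, 11, 9, 7 bp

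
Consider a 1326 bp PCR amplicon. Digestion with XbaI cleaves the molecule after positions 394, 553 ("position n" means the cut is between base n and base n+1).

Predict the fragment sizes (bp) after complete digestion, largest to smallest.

Linear molecule, 2 cuts → 3 fragments:
  394 − 0 = 394 bp
  553 − 394 = 159 bp
  1326 − 553 = 773 bp
Sorted largest to smallest: 773, 394, 159 bp.

773, 394, 159 bp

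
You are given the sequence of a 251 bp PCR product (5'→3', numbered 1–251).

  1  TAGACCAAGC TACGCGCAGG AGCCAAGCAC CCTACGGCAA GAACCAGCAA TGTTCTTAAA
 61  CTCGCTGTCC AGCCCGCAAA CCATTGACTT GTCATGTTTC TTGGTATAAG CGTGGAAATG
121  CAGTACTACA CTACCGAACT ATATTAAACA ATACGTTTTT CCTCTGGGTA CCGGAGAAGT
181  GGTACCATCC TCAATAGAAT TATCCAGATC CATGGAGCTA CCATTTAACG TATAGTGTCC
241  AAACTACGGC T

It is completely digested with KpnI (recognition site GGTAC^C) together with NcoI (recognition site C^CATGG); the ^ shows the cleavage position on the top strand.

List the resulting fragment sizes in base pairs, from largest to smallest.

KpnI sites (GGTACC) start at positions 167, 181.
KpnI cuts after base 5 of each site (before the last base), so after positions 171, 185.
The NcoI site (CCATGG) starts at position 210.
NcoI cuts after the first base of each site, so after position 210.
Combined cut positions: 171, 185, 210.
Linear molecule, 3 cuts → 4 fragments:
  1–171 → 171 bp
  172–185 → 14 bp
  186–210 → 25 bp
  211–251 → 41 bp
Sorted largest to smallest: 171, 41, 25, 14 bp.

171, 41, 25, 14 bp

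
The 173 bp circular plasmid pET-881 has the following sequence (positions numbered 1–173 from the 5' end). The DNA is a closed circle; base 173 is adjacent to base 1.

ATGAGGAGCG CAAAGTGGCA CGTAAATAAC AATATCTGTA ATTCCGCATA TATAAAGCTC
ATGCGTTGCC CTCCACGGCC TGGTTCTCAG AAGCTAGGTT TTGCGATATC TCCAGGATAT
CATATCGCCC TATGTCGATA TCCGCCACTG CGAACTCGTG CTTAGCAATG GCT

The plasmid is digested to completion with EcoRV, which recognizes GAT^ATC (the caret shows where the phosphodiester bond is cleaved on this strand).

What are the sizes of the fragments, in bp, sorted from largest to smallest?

141, 21, 11 bp

EcoRV sites (GATATC) start at positions 105, 116, 137.
EcoRV cuts after base 3 of each site, so after positions 107, 118, 139.
Circular molecule, 3 cuts → 3 fragments:
  108–118 → 11 bp
  119–139 → 21 bp
  140–173 then 1–107 → 34 + 107 = 141 bp
Sorted largest to smallest: 141, 21, 11 bp.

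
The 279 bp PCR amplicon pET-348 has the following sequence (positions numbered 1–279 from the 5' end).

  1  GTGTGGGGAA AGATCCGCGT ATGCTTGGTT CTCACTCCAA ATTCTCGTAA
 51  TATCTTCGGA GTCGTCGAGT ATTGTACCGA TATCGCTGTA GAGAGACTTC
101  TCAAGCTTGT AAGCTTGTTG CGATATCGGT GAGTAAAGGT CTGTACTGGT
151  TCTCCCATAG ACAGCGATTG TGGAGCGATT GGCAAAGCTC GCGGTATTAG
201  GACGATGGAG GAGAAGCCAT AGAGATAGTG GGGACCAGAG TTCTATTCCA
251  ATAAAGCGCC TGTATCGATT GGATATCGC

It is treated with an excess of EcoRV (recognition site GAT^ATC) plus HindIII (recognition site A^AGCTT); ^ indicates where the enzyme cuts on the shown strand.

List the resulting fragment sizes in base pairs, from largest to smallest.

150, 81, 22, 13, 8, 5 bp

EcoRV sites (GATATC) start at positions 79, 122, 272.
EcoRV cuts after base 3 of each site, so after positions 81, 124, 274.
HindIII sites (AAGCTT) start at positions 103, 111.
HindIII cuts after the first base of each site, so after positions 103, 111.
Combined cut positions: 81, 103, 111, 124, 274.
Linear molecule, 5 cuts → 6 fragments:
  1–81 → 81 bp
  82–103 → 22 bp
  104–111 → 8 bp
  112–124 → 13 bp
  125–274 → 150 bp
  275–279 → 5 bp
Sorted largest to smallest: 150, 81, 22, 13, 8, 5 bp.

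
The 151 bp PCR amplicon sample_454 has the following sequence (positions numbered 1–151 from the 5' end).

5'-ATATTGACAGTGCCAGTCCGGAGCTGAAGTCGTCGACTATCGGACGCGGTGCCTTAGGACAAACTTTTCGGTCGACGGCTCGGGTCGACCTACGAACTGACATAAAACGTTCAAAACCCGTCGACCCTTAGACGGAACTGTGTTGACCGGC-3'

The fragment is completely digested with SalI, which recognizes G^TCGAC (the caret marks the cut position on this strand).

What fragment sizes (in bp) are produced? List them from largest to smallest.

39, 36, 32, 31, 13 bp

SalI sites (GTCGAC) start at positions 32, 71, 84, 120.
SalI cuts after the first base of each site, so after positions 32, 71, 84, 120.
Linear molecule, 4 cuts → 5 fragments:
  1–32 → 32 bp
  33–71 → 39 bp
  72–84 → 13 bp
  85–120 → 36 bp
  121–151 → 31 bp
Sorted largest to smallest: 39, 36, 32, 31, 13 bp.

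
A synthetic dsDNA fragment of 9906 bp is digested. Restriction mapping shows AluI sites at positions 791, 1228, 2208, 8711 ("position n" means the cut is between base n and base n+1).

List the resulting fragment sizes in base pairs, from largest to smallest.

Linear molecule, 4 cuts → 5 fragments:
  791 − 0 = 791 bp
  1228 − 791 = 437 bp
  2208 − 1228 = 980 bp
  8711 − 2208 = 6503 bp
  9906 − 8711 = 1195 bp
Sorted largest to smallest: 6503, 1195, 980, 791, 437 bp.

6503, 1195, 980, 791, 437 bp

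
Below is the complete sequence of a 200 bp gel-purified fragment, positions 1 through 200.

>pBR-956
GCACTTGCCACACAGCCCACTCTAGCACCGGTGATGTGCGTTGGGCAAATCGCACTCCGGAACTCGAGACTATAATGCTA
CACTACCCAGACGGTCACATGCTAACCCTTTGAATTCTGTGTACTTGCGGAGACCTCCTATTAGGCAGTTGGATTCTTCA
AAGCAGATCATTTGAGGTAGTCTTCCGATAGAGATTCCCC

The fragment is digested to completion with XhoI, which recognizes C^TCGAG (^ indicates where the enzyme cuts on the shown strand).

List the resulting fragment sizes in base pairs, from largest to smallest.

The XhoI site (CTCGAG) starts at position 63.
XhoI cuts after the first base of each site, so after position 63.
Linear molecule, 1 cut → 2 fragments:
  1–63 → 63 bp
  64–200 → 137 bp
Sorted largest to smallest: 137, 63 bp.

137, 63 bp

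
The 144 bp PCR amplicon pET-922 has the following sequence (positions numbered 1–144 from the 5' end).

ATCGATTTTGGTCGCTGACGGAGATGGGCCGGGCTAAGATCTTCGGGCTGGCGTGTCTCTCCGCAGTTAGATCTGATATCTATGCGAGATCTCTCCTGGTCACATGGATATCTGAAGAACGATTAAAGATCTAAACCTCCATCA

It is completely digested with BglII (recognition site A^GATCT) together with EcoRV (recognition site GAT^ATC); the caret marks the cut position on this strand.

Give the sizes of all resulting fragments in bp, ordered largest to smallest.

BglII sites (AGATCT) start at positions 37, 69, 87, 127.
BglII cuts after the first base of each site, so after positions 37, 69, 87, 127.
EcoRV sites (GATATC) start at positions 75, 107.
EcoRV cuts after base 3 of each site, so after positions 77, 109.
Combined cut positions: 37, 69, 77, 87, 109, 127.
Linear molecule, 6 cuts → 7 fragments:
  1–37 → 37 bp
  38–69 → 32 bp
  70–77 → 8 bp
  78–87 → 10 bp
  88–109 → 22 bp
  110–127 → 18 bp
  128–144 → 17 bp
Sorted largest to smallest: 37, 32, 22, 18, 17, 10, 8 bp.

37, 32, 22, 18, 17, 10, 8 bp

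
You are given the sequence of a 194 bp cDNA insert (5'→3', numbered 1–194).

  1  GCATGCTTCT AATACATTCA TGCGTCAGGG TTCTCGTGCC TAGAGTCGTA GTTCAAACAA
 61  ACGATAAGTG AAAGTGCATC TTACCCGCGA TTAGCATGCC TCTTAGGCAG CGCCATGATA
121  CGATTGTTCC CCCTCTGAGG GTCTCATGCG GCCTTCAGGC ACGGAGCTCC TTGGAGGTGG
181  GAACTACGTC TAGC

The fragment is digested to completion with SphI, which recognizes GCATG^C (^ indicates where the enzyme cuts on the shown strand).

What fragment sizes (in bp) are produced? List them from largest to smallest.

96, 93, 5 bp

SphI sites (GCATGC) start at positions 1, 94.
SphI cuts after base 5 of each site (before the last base), so after positions 5, 98.
Linear molecule, 2 cuts → 3 fragments:
  1–5 → 5 bp
  6–98 → 93 bp
  99–194 → 96 bp
Sorted largest to smallest: 96, 93, 5 bp.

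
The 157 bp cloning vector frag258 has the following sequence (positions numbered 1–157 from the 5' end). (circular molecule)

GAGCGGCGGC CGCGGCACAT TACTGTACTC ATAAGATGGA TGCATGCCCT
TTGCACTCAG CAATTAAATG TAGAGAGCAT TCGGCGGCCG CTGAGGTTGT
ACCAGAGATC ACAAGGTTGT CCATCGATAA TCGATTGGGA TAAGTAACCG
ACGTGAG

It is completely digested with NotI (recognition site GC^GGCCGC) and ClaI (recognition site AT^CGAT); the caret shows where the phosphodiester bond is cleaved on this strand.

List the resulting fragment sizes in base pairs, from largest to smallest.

NotI sites (GCGGCCGC) start at positions 6, 84.
NotI cuts after base 2 of each site, so after positions 7, 85.
ClaI sites (ATCGAT) start at positions 123, 130.
ClaI cuts after base 2 of each site, so after positions 124, 131.
Combined cut positions: 7, 85, 124, 131.
Circular molecule, 4 cuts → 4 fragments:
  8–85 → 78 bp
  86–124 → 39 bp
  125–131 → 7 bp
  132–157 then 1–7 → 26 + 7 = 33 bp
Sorted largest to smallest: 78, 39, 33, 7 bp.

78, 39, 33, 7 bp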